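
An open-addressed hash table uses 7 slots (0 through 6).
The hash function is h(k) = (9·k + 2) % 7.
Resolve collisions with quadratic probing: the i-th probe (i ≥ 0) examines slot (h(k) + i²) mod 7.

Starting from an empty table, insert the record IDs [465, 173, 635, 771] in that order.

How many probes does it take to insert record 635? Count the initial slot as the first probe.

Insert 465: h=1, slot 1 empty => index 1.
Insert 173: h=5, slot 5 empty => index 5.
Insert 635: h=5, slot 5 occupied => index 6.
Insert 771: h=4, slot 4 empty => index 4.
Table: [-, 465, -, -, 771, 173, 635]

2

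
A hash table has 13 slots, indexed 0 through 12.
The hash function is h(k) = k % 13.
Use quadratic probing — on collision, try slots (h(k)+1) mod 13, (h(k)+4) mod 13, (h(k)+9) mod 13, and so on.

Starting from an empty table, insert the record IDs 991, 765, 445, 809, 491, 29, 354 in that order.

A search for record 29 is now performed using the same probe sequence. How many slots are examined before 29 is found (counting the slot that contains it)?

991: h=3 → slot 3
765: h=11 → slot 11
445: h=3, probe 3,4 → slot 4
809: h=3, probe 3,4,7 → slot 7
491: h=10 → slot 10
29: h=3, probe 3,4,7,12 → slot 12
354: h=3, probe 3,4,7,12,6 → slot 6
Table: [—, —, —, 991, 445, —, 354, 809, —, —, 491, 765, 29]
Lookup 29: h=3, probe 3,4,7,12 → found at 12.

4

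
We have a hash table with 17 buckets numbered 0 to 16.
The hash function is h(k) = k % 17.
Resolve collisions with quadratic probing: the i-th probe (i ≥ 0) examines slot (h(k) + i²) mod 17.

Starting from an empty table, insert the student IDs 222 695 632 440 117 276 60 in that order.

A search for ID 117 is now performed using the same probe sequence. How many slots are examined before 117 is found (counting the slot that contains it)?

Insert 222: h=1, slot 1 empty -> index 1.
Insert 695: h=15, slot 15 empty -> index 15.
Insert 632: h=3, slot 3 empty -> index 3.
Insert 440: h=15, slot 15 occupied -> index 16.
Insert 117: h=15, slots 15,16 occupied -> index 2.
Insert 276: h=4, slot 4 empty -> index 4.
Insert 60: h=9, slot 9 empty -> index 9.
Table: [∅, 222, 117, 632, 276, ∅, ∅, ∅, ∅, 60, ∅, ∅, ∅, ∅, ∅, 695, 440]
Lookup 117: h=15, probe 15,16,2 → found at 2.

3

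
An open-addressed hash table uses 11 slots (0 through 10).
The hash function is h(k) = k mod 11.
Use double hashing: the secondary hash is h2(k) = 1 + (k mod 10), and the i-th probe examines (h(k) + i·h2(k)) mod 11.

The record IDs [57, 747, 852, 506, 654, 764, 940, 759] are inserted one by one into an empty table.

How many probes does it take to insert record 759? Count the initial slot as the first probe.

57: h=2 -> slot 2
747: h=10 -> slot 10
852: h=5 -> slot 5
506: h=0 -> slot 0
654: h=5, h2=5, probe 5,10,4 -> slot 4
764: h=5, h2=5, probe 5,10,4,9 -> slot 9
940: h=5, h2=1, probe 5,6 -> slot 6
759: h=0, h2=10, probe 0,10,9,8 -> slot 8
Table: [506, —, 57, —, 654, 852, 940, —, 759, 764, 747]

4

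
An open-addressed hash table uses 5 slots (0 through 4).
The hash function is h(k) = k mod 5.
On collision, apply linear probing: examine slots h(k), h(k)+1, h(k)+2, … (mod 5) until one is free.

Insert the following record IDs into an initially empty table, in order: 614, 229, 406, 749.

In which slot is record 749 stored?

614 hashes to 4; slot 4 is free -> place at 4.
229 hashes to 4; 4 taken -> place at 0.
406 hashes to 1; slot 1 is free -> place at 1.
749 hashes to 4; 4,0,1 taken -> place at 2.
Table: [229, 406, 749, -, 614]

2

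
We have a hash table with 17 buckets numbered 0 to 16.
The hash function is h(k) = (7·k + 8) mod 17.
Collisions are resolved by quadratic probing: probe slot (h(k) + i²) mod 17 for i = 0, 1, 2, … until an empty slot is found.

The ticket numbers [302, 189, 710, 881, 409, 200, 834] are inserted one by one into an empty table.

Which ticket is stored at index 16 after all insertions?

409

302: h=14 => slot 14
189: h=5 => slot 5
710: h=14, probe 14,15 => slot 15
881: h=4 => slot 4
409: h=15, probe 15,16 => slot 16
200: h=14, probe 14,15,1 => slot 1
834: h=15, probe 15,16,2 => slot 2
Table: [., 200, 834, ., 881, 189, ., ., ., ., ., ., ., ., 302, 710, 409]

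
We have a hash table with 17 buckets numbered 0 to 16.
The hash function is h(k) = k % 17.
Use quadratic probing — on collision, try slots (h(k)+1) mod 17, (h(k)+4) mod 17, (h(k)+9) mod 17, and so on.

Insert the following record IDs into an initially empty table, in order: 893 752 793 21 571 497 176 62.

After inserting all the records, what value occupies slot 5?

21

893: h=9 => slot 9
752: h=4 => slot 4
793: h=11 => slot 11
21: h=4, probe 4,5 => slot 5
571: h=10 => slot 10
497: h=4, probe 4,5,8 => slot 8
176: h=6 => slot 6
62: h=11, probe 11,12 => slot 12
Table: [—, —, —, —, 752, 21, 176, —, 497, 893, 571, 793, 62, —, —, —, —]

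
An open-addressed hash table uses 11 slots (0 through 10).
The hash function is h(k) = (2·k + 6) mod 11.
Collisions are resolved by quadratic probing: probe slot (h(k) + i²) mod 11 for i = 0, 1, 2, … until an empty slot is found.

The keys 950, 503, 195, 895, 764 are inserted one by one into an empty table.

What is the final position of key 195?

1

Insert 950: h=3, slot 3 empty => index 3.
Insert 503: h=0, slot 0 empty => index 0.
Insert 195: h=0, slot 0 occupied => index 1.
Insert 895: h=3, slot 3 occupied => index 4.
Insert 764: h=5, slot 5 empty => index 5.
Table: [503, 195, -, 950, 895, 764, -, -, -, -, -]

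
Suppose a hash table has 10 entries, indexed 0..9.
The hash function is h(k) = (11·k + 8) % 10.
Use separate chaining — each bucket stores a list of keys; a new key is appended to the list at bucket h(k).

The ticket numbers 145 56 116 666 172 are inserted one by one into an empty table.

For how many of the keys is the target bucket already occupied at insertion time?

2

145 → bucket 3
56 → bucket 4
116 → bucket 4 (collision)
666 → bucket 4 (collision)
172 → bucket 0
Final buckets:
0: 172
1: —
2: —
3: 145
4: 56 -> 116 -> 666
5: —
6: —
7: —
8: —
9: —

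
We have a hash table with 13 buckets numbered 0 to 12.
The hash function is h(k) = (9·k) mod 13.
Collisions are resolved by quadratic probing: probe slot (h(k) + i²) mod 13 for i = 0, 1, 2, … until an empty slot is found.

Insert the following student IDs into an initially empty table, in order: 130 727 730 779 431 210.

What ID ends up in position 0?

130

Insert 130: h=0, slot 0 empty → index 0.
Insert 727: h=4, slot 4 empty → index 4.
Insert 730: h=5, slot 5 empty → index 5.
Insert 779: h=4, slots 4,5 occupied → index 8.
Insert 431: h=5, slot 5 occupied → index 6.
Insert 210: h=5, slots 5,6 occupied → index 9.
Table: [130, -, -, -, 727, 730, 431, -, 779, 210, -, -, -]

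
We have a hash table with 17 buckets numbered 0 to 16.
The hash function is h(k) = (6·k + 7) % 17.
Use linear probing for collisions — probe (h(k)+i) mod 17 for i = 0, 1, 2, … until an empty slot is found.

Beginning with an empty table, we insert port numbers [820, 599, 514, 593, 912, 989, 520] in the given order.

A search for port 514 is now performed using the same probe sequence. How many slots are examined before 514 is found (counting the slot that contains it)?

3

820 hashes to 14; slot 14 is free -> place at 14.
599 hashes to 14; 14 taken -> place at 15.
514 hashes to 14; 14,15 taken -> place at 16.
593 hashes to 12; slot 12 is free -> place at 12.
912 hashes to 5; slot 5 is free -> place at 5.
989 hashes to 8; slot 8 is free -> place at 8.
520 hashes to 16; 16 taken -> place at 0.
Table: [520, ., ., ., ., 912, ., ., 989, ., ., ., 593, ., 820, 599, 514]
Lookup 514: h=14, probe 14,15,16 → found at 16.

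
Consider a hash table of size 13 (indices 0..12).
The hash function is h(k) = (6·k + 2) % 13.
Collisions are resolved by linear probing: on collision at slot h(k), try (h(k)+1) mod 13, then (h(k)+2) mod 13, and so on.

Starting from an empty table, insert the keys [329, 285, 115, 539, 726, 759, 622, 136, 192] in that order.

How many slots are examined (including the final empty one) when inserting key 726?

329 hashes to 0; slot 0 is free => place at 0.
285 hashes to 9; slot 9 is free => place at 9.
115 hashes to 3; slot 3 is free => place at 3.
539 hashes to 12; slot 12 is free => place at 12.
726 hashes to 3; 3 taken => place at 4.
759 hashes to 6; slot 6 is free => place at 6.
622 hashes to 3; 3,4 taken => place at 5.
136 hashes to 12; 12,0 taken => place at 1.
192 hashes to 10; slot 10 is free => place at 10.
Table: [329, 136, —, 115, 726, 622, 759, —, —, 285, 192, —, 539]

2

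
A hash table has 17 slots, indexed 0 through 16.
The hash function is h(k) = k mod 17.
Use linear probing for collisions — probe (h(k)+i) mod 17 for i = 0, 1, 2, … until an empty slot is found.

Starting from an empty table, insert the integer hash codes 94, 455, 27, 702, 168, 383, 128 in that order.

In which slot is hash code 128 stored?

Insert 94: h=9, slot 9 empty → index 9.
Insert 455: h=13, slot 13 empty → index 13.
Insert 27: h=10, slot 10 empty → index 10.
Insert 702: h=5, slot 5 empty → index 5.
Insert 168: h=15, slot 15 empty → index 15.
Insert 383: h=9, slots 9,10 occupied → index 11.
Insert 128: h=9, slots 9,10,11 occupied → index 12.
Table: [∅, ∅, ∅, ∅, ∅, 702, ∅, ∅, ∅, 94, 27, 383, 128, 455, ∅, 168, ∅]

12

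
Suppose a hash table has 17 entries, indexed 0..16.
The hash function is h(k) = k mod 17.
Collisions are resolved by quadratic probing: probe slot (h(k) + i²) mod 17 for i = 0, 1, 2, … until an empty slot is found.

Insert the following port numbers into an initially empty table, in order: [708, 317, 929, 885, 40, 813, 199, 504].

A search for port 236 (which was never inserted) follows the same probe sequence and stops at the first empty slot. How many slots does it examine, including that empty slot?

708 hashes to 11; slot 11 is free => place at 11.
317 hashes to 11; 11 taken => place at 12.
929 hashes to 11; 11,12 taken => place at 15.
885 hashes to 1; slot 1 is free => place at 1.
40 hashes to 6; slot 6 is free => place at 6.
813 hashes to 14; slot 14 is free => place at 14.
199 hashes to 12; 12 taken => place at 13.
504 hashes to 11; 11,12,15 taken => place at 3.
Table: [-, 885, -, 504, -, -, 40, -, -, -, -, 708, 317, 199, 813, 929, -]
Lookup 236: h=15, probe 15,16 → slot 16 empty, not found.

2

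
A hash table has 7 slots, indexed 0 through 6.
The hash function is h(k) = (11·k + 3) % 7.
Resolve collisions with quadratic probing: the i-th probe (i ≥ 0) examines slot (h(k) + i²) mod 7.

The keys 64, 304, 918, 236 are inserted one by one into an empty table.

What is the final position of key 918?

64: h=0 → slot 0
304: h=1 → slot 1
918: h=0, probe 0,1,4 → slot 4
236: h=2 → slot 2
Table: [64, 304, 236, ., 918, ., .]

4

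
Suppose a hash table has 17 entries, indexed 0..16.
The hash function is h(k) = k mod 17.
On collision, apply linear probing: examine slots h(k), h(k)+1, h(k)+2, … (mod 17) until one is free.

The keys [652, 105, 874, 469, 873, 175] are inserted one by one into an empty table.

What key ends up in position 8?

Insert 652: h=6, slot 6 empty => index 6.
Insert 105: h=3, slot 3 empty => index 3.
Insert 874: h=7, slot 7 empty => index 7.
Insert 469: h=10, slot 10 empty => index 10.
Insert 873: h=6, slots 6,7 occupied => index 8.
Insert 175: h=5, slot 5 empty => index 5.
Table: [., ., ., 105, ., 175, 652, 874, 873, ., 469, ., ., ., ., ., .]

873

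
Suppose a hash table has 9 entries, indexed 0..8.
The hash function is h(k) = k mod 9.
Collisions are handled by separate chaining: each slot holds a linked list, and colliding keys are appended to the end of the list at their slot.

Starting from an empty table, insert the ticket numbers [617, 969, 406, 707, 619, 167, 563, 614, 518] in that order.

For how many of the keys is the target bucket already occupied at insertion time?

617 → bucket 5
969 → bucket 6
406 → bucket 1
707 → bucket 5 (collision)
619 → bucket 7
167 → bucket 5 (collision)
563 → bucket 5 (collision)
614 → bucket 2
518 → bucket 5 (collision)
Final buckets:
0: -
1: 406
2: 614
3: -
4: -
5: 617 -> 707 -> 167 -> 563 -> 518
6: 969
7: 619
8: -

4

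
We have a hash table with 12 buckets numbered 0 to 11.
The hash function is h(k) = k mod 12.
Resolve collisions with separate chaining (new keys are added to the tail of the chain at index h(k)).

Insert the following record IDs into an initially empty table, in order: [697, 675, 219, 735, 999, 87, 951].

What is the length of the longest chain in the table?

6

Insert 697: h=1, bucket 1 empty → new chain.
Insert 675: h=3, bucket 3 empty → new chain.
Insert 219: h=3, bucket 3 nonempty → append to chain.
Insert 735: h=3, bucket 3 nonempty → append to chain.
Insert 999: h=3, bucket 3 nonempty → append to chain.
Insert 87: h=3, bucket 3 nonempty → append to chain.
Insert 951: h=3, bucket 3 nonempty → append to chain.
Final buckets:
0: -
1: 697
2: -
3: 675 -> 219 -> 735 -> 999 -> 87 -> 951
4: -
5: -
6: -
7: -
8: -
9: -
10: -
11: -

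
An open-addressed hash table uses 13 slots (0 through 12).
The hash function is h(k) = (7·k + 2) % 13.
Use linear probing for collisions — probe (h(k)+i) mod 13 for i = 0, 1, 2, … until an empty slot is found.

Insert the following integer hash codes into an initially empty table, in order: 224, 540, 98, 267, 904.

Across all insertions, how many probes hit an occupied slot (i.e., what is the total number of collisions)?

6

224 hashes to 10; slot 10 is free -> place at 10.
540 hashes to 12; slot 12 is free -> place at 12.
98 hashes to 12; 12 taken -> place at 0.
267 hashes to 12; 12,0 taken -> place at 1.
904 hashes to 12; 12,0,1 taken -> place at 2.
Table: [98, 267, 904, -, -, -, -, -, -, -, 224, -, 540]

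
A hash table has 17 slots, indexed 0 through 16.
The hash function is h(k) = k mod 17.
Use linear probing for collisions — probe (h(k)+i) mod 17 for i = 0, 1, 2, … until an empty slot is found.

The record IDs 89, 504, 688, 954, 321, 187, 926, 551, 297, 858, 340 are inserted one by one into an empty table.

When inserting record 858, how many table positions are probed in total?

89: h=4 → slot 4
504: h=11 → slot 11
688: h=8 → slot 8
954: h=2 → slot 2
321: h=15 → slot 15
187: h=0 → slot 0
926: h=8, probe 8,9 → slot 9
551: h=7 → slot 7
297: h=8, probe 8,9,10 → slot 10
858: h=8, probe 8,9,10,11,12 → slot 12
340: h=0, probe 0,1 → slot 1
Table: [187, 340, 954, —, 89, —, —, 551, 688, 926, 297, 504, 858, —, —, 321, —]

5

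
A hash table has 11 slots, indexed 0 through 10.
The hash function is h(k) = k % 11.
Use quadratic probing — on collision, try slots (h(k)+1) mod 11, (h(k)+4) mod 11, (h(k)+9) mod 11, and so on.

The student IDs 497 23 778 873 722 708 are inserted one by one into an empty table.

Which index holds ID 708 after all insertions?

Insert 497: h=2, slot 2 empty → index 2.
Insert 23: h=1, slot 1 empty → index 1.
Insert 778: h=8, slot 8 empty → index 8.
Insert 873: h=4, slot 4 empty → index 4.
Insert 722: h=7, slot 7 empty → index 7.
Insert 708: h=4, slot 4 occupied → index 5.
Table: [-, 23, 497, -, 873, 708, -, 722, 778, -, -]

5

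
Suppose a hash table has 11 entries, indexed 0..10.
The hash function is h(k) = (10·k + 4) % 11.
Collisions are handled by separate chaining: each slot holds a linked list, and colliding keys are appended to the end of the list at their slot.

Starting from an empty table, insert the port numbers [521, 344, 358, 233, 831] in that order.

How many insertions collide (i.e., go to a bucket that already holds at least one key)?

1

521 → bucket 0
344 → bucket 1
358 → bucket 9
233 → bucket 2
831 → bucket 9 (collision)
Final buckets:
0: 521
1: 344
2: 233
3: .
4: .
5: .
6: .
7: .
8: .
9: 358 -> 831
10: .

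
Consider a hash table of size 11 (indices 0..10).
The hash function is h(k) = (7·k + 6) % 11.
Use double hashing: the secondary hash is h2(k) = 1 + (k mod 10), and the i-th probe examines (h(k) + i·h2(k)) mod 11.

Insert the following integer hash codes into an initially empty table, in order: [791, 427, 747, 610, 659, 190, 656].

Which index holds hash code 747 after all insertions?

791 hashes to 10; slot 10 is free => place at 10.
427 hashes to 3; slot 3 is free => place at 3.
747 hashes to 10, h2=8; 10 taken => place at 7.
610 hashes to 8; slot 8 is free => place at 8.
659 hashes to 10, h2=10; 10 taken => place at 9.
190 hashes to 5; slot 5 is free => place at 5.
656 hashes to 0; slot 0 is free => place at 0.
Table: [656, —, —, 427, —, 190, —, 747, 610, 659, 791]

7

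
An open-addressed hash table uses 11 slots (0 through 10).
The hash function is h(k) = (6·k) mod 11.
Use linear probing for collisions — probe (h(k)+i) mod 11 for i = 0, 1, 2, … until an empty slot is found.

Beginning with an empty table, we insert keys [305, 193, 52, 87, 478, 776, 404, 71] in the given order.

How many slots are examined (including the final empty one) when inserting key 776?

Insert 305: h=4, slot 4 empty => index 4.
Insert 193: h=3, slot 3 empty => index 3.
Insert 52: h=4, slot 4 occupied => index 5.
Insert 87: h=5, slot 5 occupied => index 6.
Insert 478: h=8, slot 8 empty => index 8.
Insert 776: h=3, slots 3,4,5,6 occupied => index 7.
Insert 404: h=4, slots 4,5,6,7,8 occupied => index 9.
Insert 71: h=8, slots 8,9 occupied => index 10.
Table: [∅, ∅, ∅, 193, 305, 52, 87, 776, 478, 404, 71]

5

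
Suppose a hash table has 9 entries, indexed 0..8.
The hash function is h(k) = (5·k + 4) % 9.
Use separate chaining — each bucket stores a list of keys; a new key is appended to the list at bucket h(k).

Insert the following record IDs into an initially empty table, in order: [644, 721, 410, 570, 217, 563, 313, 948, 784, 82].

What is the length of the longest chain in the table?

4

644 -> bucket 2
721 -> bucket 0
410 -> bucket 2 (collision)
570 -> bucket 1
217 -> bucket 0 (collision)
563 -> bucket 2 (collision)
313 -> bucket 3
948 -> bucket 1 (collision)
784 -> bucket 0 (collision)
82 -> bucket 0 (collision)
Final buckets:
0: 721 -> 217 -> 784 -> 82
1: 570 -> 948
2: 644 -> 410 -> 563
3: 313
4: —
5: —
6: —
7: —
8: —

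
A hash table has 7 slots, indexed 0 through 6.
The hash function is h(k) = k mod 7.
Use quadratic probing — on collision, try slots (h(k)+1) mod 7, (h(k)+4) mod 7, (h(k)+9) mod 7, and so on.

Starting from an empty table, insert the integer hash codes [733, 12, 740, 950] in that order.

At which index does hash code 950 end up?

733: h=5 -> slot 5
12: h=5, probe 5,6 -> slot 6
740: h=5, probe 5,6,2 -> slot 2
950: h=5, probe 5,6,2,0 -> slot 0
Table: [950, -, 740, -, -, 733, 12]

0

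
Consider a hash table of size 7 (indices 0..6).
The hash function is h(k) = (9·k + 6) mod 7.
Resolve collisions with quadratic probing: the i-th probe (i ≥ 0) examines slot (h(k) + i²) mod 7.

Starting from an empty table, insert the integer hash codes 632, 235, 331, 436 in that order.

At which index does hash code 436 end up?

5

632 hashes to 3; slot 3 is free → place at 3.
235 hashes to 0; slot 0 is free → place at 0.
331 hashes to 3; 3 taken → place at 4.
436 hashes to 3; 3,4,0 taken → place at 5.
Table: [235, ∅, ∅, 632, 331, 436, ∅]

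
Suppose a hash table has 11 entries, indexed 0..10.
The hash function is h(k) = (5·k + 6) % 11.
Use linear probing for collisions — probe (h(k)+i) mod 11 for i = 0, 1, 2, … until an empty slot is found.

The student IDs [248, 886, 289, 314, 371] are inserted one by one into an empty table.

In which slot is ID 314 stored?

248 hashes to 3; slot 3 is free -> place at 3.
886 hashes to 3; 3 taken -> place at 4.
289 hashes to 10; slot 10 is free -> place at 10.
314 hashes to 3; 3,4 taken -> place at 5.
371 hashes to 2; slot 2 is free -> place at 2.
Table: [∅, ∅, 371, 248, 886, 314, ∅, ∅, ∅, ∅, 289]

5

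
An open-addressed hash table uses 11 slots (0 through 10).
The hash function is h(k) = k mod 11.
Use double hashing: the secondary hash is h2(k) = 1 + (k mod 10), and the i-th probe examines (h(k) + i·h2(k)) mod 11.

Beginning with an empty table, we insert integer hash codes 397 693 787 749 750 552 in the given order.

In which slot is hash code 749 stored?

397 hashes to 1; slot 1 is free → place at 1.
693 hashes to 0; slot 0 is free → place at 0.
787 hashes to 6; slot 6 is free → place at 6.
749 hashes to 1, h2=10; 1,0 taken → place at 10.
750 hashes to 2; slot 2 is free → place at 2.
552 hashes to 2, h2=3; 2 taken → place at 5.
Table: [693, 397, 750, -, -, 552, 787, -, -, -, 749]

10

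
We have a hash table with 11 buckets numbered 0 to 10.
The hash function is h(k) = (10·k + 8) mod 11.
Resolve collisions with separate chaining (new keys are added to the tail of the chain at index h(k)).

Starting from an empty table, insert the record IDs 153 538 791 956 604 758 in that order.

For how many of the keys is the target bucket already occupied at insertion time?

153 -> bucket 9
538 -> bucket 9 (collision)
791 -> bucket 9 (collision)
956 -> bucket 9 (collision)
604 -> bucket 9 (collision)
758 -> bucket 9 (collision)
Final buckets:
0: -
1: -
2: -
3: -
4: -
5: -
6: -
7: -
8: -
9: 153 -> 538 -> 791 -> 956 -> 604 -> 758
10: -

5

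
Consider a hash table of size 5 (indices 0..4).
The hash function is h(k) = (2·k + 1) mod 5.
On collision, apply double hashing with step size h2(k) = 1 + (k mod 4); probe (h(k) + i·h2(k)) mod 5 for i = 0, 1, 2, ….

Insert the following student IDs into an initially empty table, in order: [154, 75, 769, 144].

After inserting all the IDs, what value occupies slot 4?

Insert 154: h=4, slot 4 empty -> index 4.
Insert 75: h=1, slot 1 empty -> index 1.
Insert 769: h=4, h2=2, slots 4,1 occupied -> index 3.
Insert 144: h=4, h2=1, slot 4 occupied -> index 0.
Table: [144, 75, -, 769, 154]

154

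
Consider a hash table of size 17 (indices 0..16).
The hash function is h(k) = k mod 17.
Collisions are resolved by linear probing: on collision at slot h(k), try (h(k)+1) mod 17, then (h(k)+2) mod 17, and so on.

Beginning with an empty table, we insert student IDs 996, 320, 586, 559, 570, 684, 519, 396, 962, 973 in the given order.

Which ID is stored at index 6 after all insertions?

996 hashes to 10; slot 10 is free -> place at 10.
320 hashes to 14; slot 14 is free -> place at 14.
586 hashes to 8; slot 8 is free -> place at 8.
559 hashes to 15; slot 15 is free -> place at 15.
570 hashes to 9; slot 9 is free -> place at 9.
684 hashes to 4; slot 4 is free -> place at 4.
519 hashes to 9; 9,10 taken -> place at 11.
396 hashes to 5; slot 5 is free -> place at 5.
962 hashes to 10; 10,11 taken -> place at 12.
973 hashes to 4; 4,5 taken -> place at 6.
Table: [-, -, -, -, 684, 396, 973, -, 586, 570, 996, 519, 962, -, 320, 559, -]

973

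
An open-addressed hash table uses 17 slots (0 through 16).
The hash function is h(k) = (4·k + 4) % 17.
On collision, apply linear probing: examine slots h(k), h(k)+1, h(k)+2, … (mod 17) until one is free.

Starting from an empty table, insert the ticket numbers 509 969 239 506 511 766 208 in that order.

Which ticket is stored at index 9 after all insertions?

511

509: h=0 => slot 0
969: h=4 => slot 4
239: h=8 => slot 8
506: h=5 => slot 5
511: h=8, probe 8,9 => slot 9
766: h=8, probe 8,9,10 => slot 10
208: h=3 => slot 3
Table: [509, -, -, 208, 969, 506, -, -, 239, 511, 766, -, -, -, -, -, -]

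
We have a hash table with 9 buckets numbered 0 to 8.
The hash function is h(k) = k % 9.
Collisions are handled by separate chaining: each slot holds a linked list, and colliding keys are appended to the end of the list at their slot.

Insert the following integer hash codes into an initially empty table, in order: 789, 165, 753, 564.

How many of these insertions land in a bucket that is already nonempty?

2

789 -> bucket 6
165 -> bucket 3
753 -> bucket 6 (collision)
564 -> bucket 6 (collision)
Final buckets:
0: _
1: _
2: _
3: 165
4: _
5: _
6: 789 -> 753 -> 564
7: _
8: _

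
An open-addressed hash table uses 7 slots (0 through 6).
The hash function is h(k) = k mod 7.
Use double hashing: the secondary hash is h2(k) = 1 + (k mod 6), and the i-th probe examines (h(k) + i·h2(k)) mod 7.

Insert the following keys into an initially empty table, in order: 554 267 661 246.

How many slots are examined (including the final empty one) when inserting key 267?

2

Insert 554: h=1, slot 1 empty => index 1.
Insert 267: h=1, h2=4, slot 1 occupied => index 5.
Insert 661: h=3, slot 3 empty => index 3.
Insert 246: h=1, h2=1, slot 1 occupied => index 2.
Table: [-, 554, 246, 661, -, 267, -]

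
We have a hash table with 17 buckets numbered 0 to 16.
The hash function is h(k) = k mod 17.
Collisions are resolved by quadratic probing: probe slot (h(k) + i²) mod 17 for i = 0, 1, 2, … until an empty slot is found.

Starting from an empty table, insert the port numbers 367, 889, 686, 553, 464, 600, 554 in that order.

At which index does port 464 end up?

Insert 367: h=10, slot 10 empty => index 10.
Insert 889: h=5, slot 5 empty => index 5.
Insert 686: h=6, slot 6 empty => index 6.
Insert 553: h=9, slot 9 empty => index 9.
Insert 464: h=5, slots 5,6,9 occupied => index 14.
Insert 600: h=5, slots 5,6,9,14 occupied => index 4.
Insert 554: h=10, slot 10 occupied => index 11.
Table: [∅, ∅, ∅, ∅, 600, 889, 686, ∅, ∅, 553, 367, 554, ∅, ∅, 464, ∅, ∅]

14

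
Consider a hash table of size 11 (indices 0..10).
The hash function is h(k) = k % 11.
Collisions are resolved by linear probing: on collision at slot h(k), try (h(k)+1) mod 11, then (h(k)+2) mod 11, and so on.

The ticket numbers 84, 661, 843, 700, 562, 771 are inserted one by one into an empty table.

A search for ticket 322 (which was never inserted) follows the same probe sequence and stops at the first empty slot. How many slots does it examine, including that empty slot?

84: h=7 => slot 7
661: h=1 => slot 1
843: h=7, probe 7,8 => slot 8
700: h=7, probe 7,8,9 => slot 9
562: h=1, probe 1,2 => slot 2
771: h=1, probe 1,2,3 => slot 3
Table: [—, 661, 562, 771, —, —, —, 84, 843, 700, —]
Lookup 322: h=3, probe 3,4 → slot 4 empty, not found.

2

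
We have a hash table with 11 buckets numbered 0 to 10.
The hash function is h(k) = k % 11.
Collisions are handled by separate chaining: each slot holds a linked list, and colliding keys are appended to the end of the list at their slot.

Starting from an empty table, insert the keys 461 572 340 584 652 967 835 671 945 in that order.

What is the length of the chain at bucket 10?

5

Insert 461: h=10, bucket 10 empty -> new chain.
Insert 572: h=0, bucket 0 empty -> new chain.
Insert 340: h=10, bucket 10 nonempty -> append to chain.
Insert 584: h=1, bucket 1 empty -> new chain.
Insert 652: h=3, bucket 3 empty -> new chain.
Insert 967: h=10, bucket 10 nonempty -> append to chain.
Insert 835: h=10, bucket 10 nonempty -> append to chain.
Insert 671: h=0, bucket 0 nonempty -> append to chain.
Insert 945: h=10, bucket 10 nonempty -> append to chain.
Final buckets:
0: 572 -> 671
1: 584
2: -
3: 652
4: -
5: -
6: -
7: -
8: -
9: -
10: 461 -> 340 -> 967 -> 835 -> 945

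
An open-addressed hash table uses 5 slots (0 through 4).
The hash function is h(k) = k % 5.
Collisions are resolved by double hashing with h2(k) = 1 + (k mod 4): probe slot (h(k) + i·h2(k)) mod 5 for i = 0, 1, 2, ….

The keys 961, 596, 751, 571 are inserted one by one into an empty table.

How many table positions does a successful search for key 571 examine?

961 hashes to 1; slot 1 is free => place at 1.
596 hashes to 1, h2=1; 1 taken => place at 2.
751 hashes to 1, h2=4; 1 taken => place at 0.
571 hashes to 1, h2=4; 1,0 taken => place at 4.
Table: [751, 961, 596, ∅, 571]
Lookup 571: h=1, h2=4, probe 1,0,4 → found at 4.

3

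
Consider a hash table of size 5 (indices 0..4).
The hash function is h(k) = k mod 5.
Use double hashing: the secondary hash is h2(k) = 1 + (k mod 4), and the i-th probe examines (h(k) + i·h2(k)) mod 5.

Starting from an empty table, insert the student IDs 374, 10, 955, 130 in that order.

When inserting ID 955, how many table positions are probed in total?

Insert 374: h=4, slot 4 empty -> index 4.
Insert 10: h=0, slot 0 empty -> index 0.
Insert 955: h=0, h2=4, slots 0,4 occupied -> index 3.
Insert 130: h=0, h2=3, slots 0,3 occupied -> index 1.
Table: [10, 130, —, 955, 374]

3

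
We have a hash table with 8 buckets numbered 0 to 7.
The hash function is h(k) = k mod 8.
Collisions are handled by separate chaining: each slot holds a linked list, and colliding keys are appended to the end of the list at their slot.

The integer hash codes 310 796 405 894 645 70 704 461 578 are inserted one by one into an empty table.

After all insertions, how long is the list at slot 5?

3

310 -> bucket 6
796 -> bucket 4
405 -> bucket 5
894 -> bucket 6 (collision)
645 -> bucket 5 (collision)
70 -> bucket 6 (collision)
704 -> bucket 0
461 -> bucket 5 (collision)
578 -> bucket 2
Final buckets:
0: 704
1: —
2: 578
3: —
4: 796
5: 405 -> 645 -> 461
6: 310 -> 894 -> 70
7: —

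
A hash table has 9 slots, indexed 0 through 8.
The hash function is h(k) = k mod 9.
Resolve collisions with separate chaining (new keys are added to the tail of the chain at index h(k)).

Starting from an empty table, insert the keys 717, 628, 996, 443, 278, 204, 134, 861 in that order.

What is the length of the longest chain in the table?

Insert 717: h=6, bucket 6 empty → new chain.
Insert 628: h=7, bucket 7 empty → new chain.
Insert 996: h=6, bucket 6 nonempty → append to chain.
Insert 443: h=2, bucket 2 empty → new chain.
Insert 278: h=8, bucket 8 empty → new chain.
Insert 204: h=6, bucket 6 nonempty → append to chain.
Insert 134: h=8, bucket 8 nonempty → append to chain.
Insert 861: h=6, bucket 6 nonempty → append to chain.
Final buckets:
0: -
1: -
2: 443
3: -
4: -
5: -
6: 717 -> 996 -> 204 -> 861
7: 628
8: 278 -> 134

4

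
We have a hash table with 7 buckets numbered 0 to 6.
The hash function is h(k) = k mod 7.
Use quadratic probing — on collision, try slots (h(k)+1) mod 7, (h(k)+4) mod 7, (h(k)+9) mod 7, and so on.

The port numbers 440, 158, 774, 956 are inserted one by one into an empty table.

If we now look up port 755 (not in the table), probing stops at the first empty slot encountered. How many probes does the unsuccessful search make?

2

440: h=6 → slot 6
158: h=4 → slot 4
774: h=4, probe 4,5 → slot 5
956: h=4, probe 4,5,1 → slot 1
Table: [., 956, ., ., 158, 774, 440]
Lookup 755: h=6, probe 6,0 → slot 0 empty, not found.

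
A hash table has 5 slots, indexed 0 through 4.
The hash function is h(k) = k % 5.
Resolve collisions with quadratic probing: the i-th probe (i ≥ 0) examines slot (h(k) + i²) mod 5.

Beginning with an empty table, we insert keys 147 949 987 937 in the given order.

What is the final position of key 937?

147: h=2 → slot 2
949: h=4 → slot 4
987: h=2, probe 2,3 → slot 3
937: h=2, probe 2,3,1 → slot 1
Table: [—, 937, 147, 987, 949]

1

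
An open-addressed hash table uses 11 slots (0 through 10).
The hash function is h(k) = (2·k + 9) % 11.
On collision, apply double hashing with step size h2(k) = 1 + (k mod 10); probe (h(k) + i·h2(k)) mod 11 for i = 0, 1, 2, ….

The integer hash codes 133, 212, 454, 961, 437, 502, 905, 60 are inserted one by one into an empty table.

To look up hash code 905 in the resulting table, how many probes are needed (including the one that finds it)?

133: h=0 => slot 0
212: h=4 => slot 4
454: h=4, h2=5, probe 4,9 => slot 9
961: h=6 => slot 6
437: h=3 => slot 3
502: h=1 => slot 1
905: h=4, h2=6, probe 4,10 => slot 10
60: h=8 => slot 8
Table: [133, 502, -, 437, 212, -, 961, -, 60, 454, 905]
Lookup 905: h=4, h2=6, probe 4,10 → found at 10.

2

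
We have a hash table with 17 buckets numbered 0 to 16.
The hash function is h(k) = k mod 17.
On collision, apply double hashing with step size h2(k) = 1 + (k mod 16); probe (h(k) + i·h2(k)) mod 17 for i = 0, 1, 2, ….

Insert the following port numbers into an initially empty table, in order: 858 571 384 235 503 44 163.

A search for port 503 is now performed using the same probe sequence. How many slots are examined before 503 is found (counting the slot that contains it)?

2

858: h=8 → slot 8
571: h=10 → slot 10
384: h=10, h2=1, probe 10,11 → slot 11
235: h=14 → slot 14
503: h=10, h2=8, probe 10,1 → slot 1
44: h=10, h2=13, probe 10,6 → slot 6
163: h=10, h2=4, probe 10,14,1,5 → slot 5
Table: [∅, 503, ∅, ∅, ∅, 163, 44, ∅, 858, ∅, 571, 384, ∅, ∅, 235, ∅, ∅]
Lookup 503: h=10, h2=8, probe 10,1 → found at 1.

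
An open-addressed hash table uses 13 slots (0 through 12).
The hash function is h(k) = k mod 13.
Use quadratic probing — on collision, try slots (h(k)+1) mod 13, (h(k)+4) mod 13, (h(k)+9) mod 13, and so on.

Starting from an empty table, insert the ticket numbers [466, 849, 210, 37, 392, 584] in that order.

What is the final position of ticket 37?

Insert 466: h=11, slot 11 empty => index 11.
Insert 849: h=4, slot 4 empty => index 4.
Insert 210: h=2, slot 2 empty => index 2.
Insert 37: h=11, slot 11 occupied => index 12.
Insert 392: h=2, slot 2 occupied => index 3.
Insert 584: h=12, slot 12 occupied => index 0.
Table: [584, _, 210, 392, 849, _, _, _, _, _, _, 466, 37]

12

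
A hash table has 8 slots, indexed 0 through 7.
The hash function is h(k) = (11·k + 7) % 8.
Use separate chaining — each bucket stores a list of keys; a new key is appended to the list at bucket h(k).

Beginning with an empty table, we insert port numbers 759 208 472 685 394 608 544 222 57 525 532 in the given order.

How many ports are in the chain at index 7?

4

Insert 759: h=4, bucket 4 empty → new chain.
Insert 208: h=7, bucket 7 empty → new chain.
Insert 472: h=7, bucket 7 nonempty → append to chain.
Insert 685: h=6, bucket 6 empty → new chain.
Insert 394: h=5, bucket 5 empty → new chain.
Insert 608: h=7, bucket 7 nonempty → append to chain.
Insert 544: h=7, bucket 7 nonempty → append to chain.
Insert 222: h=1, bucket 1 empty → new chain.
Insert 57: h=2, bucket 2 empty → new chain.
Insert 525: h=6, bucket 6 nonempty → append to chain.
Insert 532: h=3, bucket 3 empty → new chain.
Final buckets:
0: ∅
1: 222
2: 57
3: 532
4: 759
5: 394
6: 685 -> 525
7: 208 -> 472 -> 608 -> 544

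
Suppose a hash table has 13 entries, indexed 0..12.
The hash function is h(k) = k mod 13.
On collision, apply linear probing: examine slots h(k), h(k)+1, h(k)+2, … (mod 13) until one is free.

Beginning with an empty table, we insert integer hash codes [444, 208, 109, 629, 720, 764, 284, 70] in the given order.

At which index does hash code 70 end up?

444: h=2 => slot 2
208: h=0 => slot 0
109: h=5 => slot 5
629: h=5, probe 5,6 => slot 6
720: h=5, probe 5,6,7 => slot 7
764: h=10 => slot 10
284: h=11 => slot 11
70: h=5, probe 5,6,7,8 => slot 8
Table: [208, _, 444, _, _, 109, 629, 720, 70, _, 764, 284, _]

8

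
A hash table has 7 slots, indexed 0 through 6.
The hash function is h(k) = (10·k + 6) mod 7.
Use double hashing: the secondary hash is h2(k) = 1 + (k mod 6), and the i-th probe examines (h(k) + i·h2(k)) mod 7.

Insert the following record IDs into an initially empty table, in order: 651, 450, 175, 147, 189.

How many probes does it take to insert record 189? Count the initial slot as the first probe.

651: h=6 → slot 6
450: h=5 → slot 5
175: h=6, h2=2, probe 6,1 → slot 1
147: h=6, h2=4, probe 6,3 → slot 3
189: h=6, h2=4, probe 6,3,0 → slot 0
Table: [189, 175, ., 147, ., 450, 651]

3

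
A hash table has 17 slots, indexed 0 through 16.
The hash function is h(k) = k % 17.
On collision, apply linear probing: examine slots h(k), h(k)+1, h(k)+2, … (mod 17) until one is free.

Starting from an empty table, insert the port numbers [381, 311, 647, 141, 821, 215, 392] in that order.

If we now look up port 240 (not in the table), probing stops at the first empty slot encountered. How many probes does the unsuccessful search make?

381: h=7 => slot 7
311: h=5 => slot 5
647: h=1 => slot 1
141: h=5, probe 5,6 => slot 6
821: h=5, probe 5,6,7,8 => slot 8
215: h=11 => slot 11
392: h=1, probe 1,2 => slot 2
Table: [-, 647, 392, -, -, 311, 141, 381, 821, -, -, 215, -, -, -, -, -]
Lookup 240: h=2, probe 2,3 → slot 3 empty, not found.

2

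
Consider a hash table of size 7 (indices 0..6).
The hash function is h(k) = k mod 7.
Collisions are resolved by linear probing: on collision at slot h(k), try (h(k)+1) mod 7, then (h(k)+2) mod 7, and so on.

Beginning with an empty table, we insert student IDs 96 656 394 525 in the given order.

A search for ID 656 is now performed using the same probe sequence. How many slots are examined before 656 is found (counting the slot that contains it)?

2

Insert 96: h=5, slot 5 empty => index 5.
Insert 656: h=5, slot 5 occupied => index 6.
Insert 394: h=2, slot 2 empty => index 2.
Insert 525: h=0, slot 0 empty => index 0.
Table: [525, _, 394, _, _, 96, 656]
Lookup 656: h=5, probe 5,6 → found at 6.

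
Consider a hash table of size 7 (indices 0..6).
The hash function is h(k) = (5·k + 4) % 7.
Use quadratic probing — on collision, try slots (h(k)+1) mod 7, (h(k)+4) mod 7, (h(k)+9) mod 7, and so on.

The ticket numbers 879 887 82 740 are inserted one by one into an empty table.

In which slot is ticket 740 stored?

5

Insert 879: h=3, slot 3 empty -> index 3.
Insert 887: h=1, slot 1 empty -> index 1.
Insert 82: h=1, slot 1 occupied -> index 2.
Insert 740: h=1, slots 1,2 occupied -> index 5.
Table: [_, 887, 82, 879, _, 740, _]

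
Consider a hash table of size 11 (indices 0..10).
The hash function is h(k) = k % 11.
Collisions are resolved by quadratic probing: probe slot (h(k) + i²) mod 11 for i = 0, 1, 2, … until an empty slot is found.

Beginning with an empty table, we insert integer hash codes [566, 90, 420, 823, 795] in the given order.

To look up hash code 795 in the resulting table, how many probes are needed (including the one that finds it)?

566 hashes to 5; slot 5 is free → place at 5.
90 hashes to 2; slot 2 is free → place at 2.
420 hashes to 2; 2 taken → place at 3.
823 hashes to 9; slot 9 is free → place at 9.
795 hashes to 3; 3 taken → place at 4.
Table: [_, _, 90, 420, 795, 566, _, _, _, 823, _]
Lookup 795: h=3, probe 3,4 → found at 4.

2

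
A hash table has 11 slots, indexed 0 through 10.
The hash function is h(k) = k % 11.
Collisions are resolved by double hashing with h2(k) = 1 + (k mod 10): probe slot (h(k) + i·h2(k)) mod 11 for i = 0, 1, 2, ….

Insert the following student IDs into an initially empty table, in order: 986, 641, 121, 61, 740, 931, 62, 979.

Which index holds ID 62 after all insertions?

10

986 hashes to 7; slot 7 is free => place at 7.
641 hashes to 3; slot 3 is free => place at 3.
121 hashes to 0; slot 0 is free => place at 0.
61 hashes to 6; slot 6 is free => place at 6.
740 hashes to 3, h2=1; 3 taken => place at 4.
931 hashes to 7, h2=2; 7 taken => place at 9.
62 hashes to 7, h2=3; 7 taken => place at 10.
979 hashes to 0, h2=10; 0,10,9 taken => place at 8.
Table: [121, -, -, 641, 740, -, 61, 986, 979, 931, 62]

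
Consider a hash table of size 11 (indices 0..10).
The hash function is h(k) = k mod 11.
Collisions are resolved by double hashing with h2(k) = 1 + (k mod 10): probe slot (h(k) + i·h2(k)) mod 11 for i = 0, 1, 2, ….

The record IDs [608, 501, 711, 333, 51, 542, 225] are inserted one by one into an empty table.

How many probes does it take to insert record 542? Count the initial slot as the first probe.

4

608: h=3 → slot 3
501: h=6 → slot 6
711: h=7 → slot 7
333: h=3, h2=4, probe 3,7,0 → slot 0
51: h=7, h2=2, probe 7,9 → slot 9
542: h=3, h2=3, probe 3,6,9,1 → slot 1
225: h=5 → slot 5
Table: [333, 542, _, 608, _, 225, 501, 711, _, 51, _]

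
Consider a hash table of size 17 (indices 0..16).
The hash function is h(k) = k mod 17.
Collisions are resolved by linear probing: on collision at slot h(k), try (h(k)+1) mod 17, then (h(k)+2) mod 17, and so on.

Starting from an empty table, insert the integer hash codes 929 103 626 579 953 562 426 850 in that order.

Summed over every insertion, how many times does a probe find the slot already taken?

929 hashes to 11; slot 11 is free -> place at 11.
103 hashes to 1; slot 1 is free -> place at 1.
626 hashes to 14; slot 14 is free -> place at 14.
579 hashes to 1; 1 taken -> place at 2.
953 hashes to 1; 1,2 taken -> place at 3.
562 hashes to 1; 1,2,3 taken -> place at 4.
426 hashes to 1; 1,2,3,4 taken -> place at 5.
850 hashes to 0; slot 0 is free -> place at 0.
Table: [850, 103, 579, 953, 562, 426, _, _, _, _, _, 929, _, _, 626, _, _]

10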